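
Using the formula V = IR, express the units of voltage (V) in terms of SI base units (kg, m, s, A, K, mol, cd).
Units of each symbol in V = IR:
  I (current): A
  R (resistance, in ohms): kg·m²/(s³·A²)

Multiplying the contributions: [A] · [kg·m²/(s³·A²)]
Adding exponents of each base unit: kg: 1, m: 2, s: -3, A: -1
SI base units of voltage: kg·m²/(s³·A)

Answer: kg·m²/(s³·A)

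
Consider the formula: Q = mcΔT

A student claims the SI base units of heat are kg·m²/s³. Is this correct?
Units of each symbol in Q = mcΔT:
  m (mass): kg
  c (specific heat capacity, in J/(kg·K)): m²/(s²·K)
  ΔT (temperature change): K

Multiplying the contributions: [kg] · [m²/(s²·K)] · [K]
Adding exponents of each base unit: kg: 1, m: 2, s: -2
SI base units of heat: kg·m²/s²

The claimed units kg·m²/s³ (exponents kg: 1, m: 2, s: -3) do not match the derived units kg·m²/s² (exponents kg: 1, m: 2, s: -2), so the claim is incorrect.

Answer: No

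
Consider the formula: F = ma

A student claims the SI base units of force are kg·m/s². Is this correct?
Units of each symbol in F = ma:
  m (mass): kg
  a (acceleration): m/s²

Multiplying the contributions: [kg] · [m/s²]
Adding exponents of each base unit: kg: 1, m: 1, s: -2
SI base units of force: kg·m/s²

The claimed units kg·m/s² match the derived units, so the claim is correct.

Answer: Yes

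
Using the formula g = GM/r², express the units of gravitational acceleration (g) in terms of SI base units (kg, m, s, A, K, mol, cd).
Units of each symbol in g = GM/r²:
  G (gravitational constant): m³/(kg·s²)
  M (mass): kg
  r (distance): m  → to the power 2 in the denominator, contributes 1/m²

Multiplying the contributions: [m³/(kg·s²)] · [kg] · [1/m²]
Adding exponents of each base unit: m: 1, s: -2
SI base units of gravitational acceleration: m/s²

Answer: m/s²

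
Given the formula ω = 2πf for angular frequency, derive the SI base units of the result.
Units of each symbol in ω = 2πf:
  f (frequency): 1/s
  The factor 2π is dimensionless.

Multiplying the contributions: [1/s]
Adding exponents of each base unit: s: -1
SI base units of angular frequency: 1/s

Answer: 1/s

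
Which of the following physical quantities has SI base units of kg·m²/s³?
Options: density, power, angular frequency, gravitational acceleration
Checking the SI base units of each option:
  density (ρ = m/V): kg/m³  ✗
  power (P = W/t): kg·m²/s³  ✓ matches
  angular frequency (ω = 2πf): 1/s  ✗
  gravitational acceleration (g = GM/r²): m/s²  ✗

Only power has units kg·m²/s³.

Answer: power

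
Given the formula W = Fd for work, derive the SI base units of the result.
Units of each symbol in W = Fd:
  F (force): kg·m/s²
  d (displacement): m

Multiplying the contributions: [kg·m/s²] · [m]
Adding exponents of each base unit: kg: 1, m: 2, s: -2
SI base units of work: kg·m²/s²

Answer: kg·m²/s²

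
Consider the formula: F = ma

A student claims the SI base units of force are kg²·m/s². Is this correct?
Units of each symbol in F = ma:
  m (mass): kg
  a (acceleration): m/s²

Multiplying the contributions: [kg] · [m/s²]
Adding exponents of each base unit: kg: 1, m: 1, s: -2
SI base units of force: kg·m/s²

The claimed units kg²·m/s² (exponents kg: 2, m: 1, s: -2) do not match the derived units kg·m/s² (exponents kg: 1, m: 1, s: -2), so the claim is incorrect.

Answer: No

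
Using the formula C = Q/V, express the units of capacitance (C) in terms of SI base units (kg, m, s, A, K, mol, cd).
Units of each symbol in C = Q/V:
  Q (charge, in coulombs): s·A
  V (voltage, in volts): kg·m²/(s³·A)  → in the denominator, contributes s³·A/(kg·m²)

Multiplying the contributions: [s·A] · [s³·A/(kg·m²)]
Adding exponents of each base unit: kg: -1, m: -2, s: 4, A: 2
SI base units of capacitance: s⁴·A²/(kg·m²)

Answer: s⁴·A²/(kg·m²)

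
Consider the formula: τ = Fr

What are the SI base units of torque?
Units of each symbol in τ = Fr:
  F (force): kg·m/s²
  r (lever arm): m

Multiplying the contributions: [kg·m/s²] · [m]
Adding exponents of each base unit: kg: 1, m: 2, s: -2
SI base units of torque: kg·m²/s²

Answer: kg·m²/s²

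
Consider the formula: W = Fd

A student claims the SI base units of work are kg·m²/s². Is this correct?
Units of each symbol in W = Fd:
  F (force): kg·m/s²
  d (displacement): m

Multiplying the contributions: [kg·m/s²] · [m]
Adding exponents of each base unit: kg: 1, m: 2, s: -2
SI base units of work: kg·m²/s²

The claimed units kg·m²/s² match the derived units, so the claim is correct.

Answer: Yes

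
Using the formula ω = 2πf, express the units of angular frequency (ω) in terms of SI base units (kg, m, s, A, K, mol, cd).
Units of each symbol in ω = 2πf:
  f (frequency): 1/s
  The factor 2π is dimensionless.

Multiplying the contributions: [1/s]
Adding exponents of each base unit: s: -1
SI base units of angular frequency: 1/s

Answer: 1/s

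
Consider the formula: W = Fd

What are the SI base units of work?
Units of each symbol in W = Fd:
  F (force): kg·m/s²
  d (displacement): m

Multiplying the contributions: [kg·m/s²] · [m]
Adding exponents of each base unit: kg: 1, m: 2, s: -2
SI base units of work: kg·m²/s²

Answer: kg·m²/s²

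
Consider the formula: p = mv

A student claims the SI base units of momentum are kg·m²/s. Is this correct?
Units of each symbol in p = mv:
  m (mass): kg
  v (velocity): m/s

Multiplying the contributions: [kg] · [m/s]
Adding exponents of each base unit: kg: 1, m: 1, s: -1
SI base units of momentum: kg·m/s

The claimed units kg·m²/s (exponents kg: 1, m: 2, s: -1) do not match the derived units kg·m/s (exponents kg: 1, m: 1, s: -1), so the claim is incorrect.

Answer: No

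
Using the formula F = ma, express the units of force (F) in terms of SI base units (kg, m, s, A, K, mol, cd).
Units of each symbol in F = ma:
  m (mass): kg
  a (acceleration): m/s²

Multiplying the contributions: [kg] · [m/s²]
Adding exponents of each base unit: kg: 1, m: 1, s: -2
SI base units of force: kg·m/s²

Answer: kg·m/s²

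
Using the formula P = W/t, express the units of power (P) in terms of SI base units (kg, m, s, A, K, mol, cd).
Units of each symbol in P = W/t:
  W (work): kg·m²/s²
  t (time): s  → in the denominator, contributes 1/s

Multiplying the contributions: [kg·m²/s²] · [1/s]
Adding exponents of each base unit: kg: 1, m: 2, s: -3
SI base units of power: kg·m²/s³

Answer: kg·m²/s³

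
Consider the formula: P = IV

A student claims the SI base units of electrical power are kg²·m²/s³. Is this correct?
Units of each symbol in P = IV:
  I (current): A
  V (voltage, in volts): kg·m²/(s³·A)

Multiplying the contributions: [A] · [kg·m²/(s³·A)]
Adding exponents of each base unit: kg: 1, m: 2, s: -3
SI base units of electrical power: kg·m²/s³

The claimed units kg²·m²/s³ (exponents kg: 2, m: 2, s: -3) do not match the derived units kg·m²/s³ (exponents kg: 1, m: 2, s: -3), so the claim is incorrect.

Answer: No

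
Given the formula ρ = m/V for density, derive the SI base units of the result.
Units of each symbol in ρ = m/V:
  m (mass): kg
  V (volume): m³  → in the denominator, contributes 1/m³

Multiplying the contributions: [kg] · [1/m³]
Adding exponents of each base unit: kg: 1, m: -3
SI base units of density: kg/m³

Answer: kg/m³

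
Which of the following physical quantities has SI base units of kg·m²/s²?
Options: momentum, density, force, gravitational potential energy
Checking the SI base units of each option:
  momentum (p = mv): kg·m/s  ✗
  density (ρ = m/V): kg/m³  ✗
  force (F = ma): kg·m/s²  ✗
  gravitational potential energy (U = -GMm/r): kg·m²/s²  ✓ matches

Only gravitational potential energy has units kg·m²/s².

Answer: gravitational potential energy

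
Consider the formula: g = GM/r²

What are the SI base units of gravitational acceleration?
Units of each symbol in g = GM/r²:
  G (gravitational constant): m³/(kg·s²)
  M (mass): kg
  r (distance): m  → to the power 2 in the denominator, contributes 1/m²

Multiplying the contributions: [m³/(kg·s²)] · [kg] · [1/m²]
Adding exponents of each base unit: m: 1, s: -2
SI base units of gravitational acceleration: m/s²

Answer: m/s²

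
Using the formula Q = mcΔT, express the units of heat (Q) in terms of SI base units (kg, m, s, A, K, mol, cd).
Units of each symbol in Q = mcΔT:
  m (mass): kg
  c (specific heat capacity, in J/(kg·K)): m²/(s²·K)
  ΔT (temperature change): K

Multiplying the contributions: [kg] · [m²/(s²·K)] · [K]
Adding exponents of each base unit: kg: 1, m: 2, s: -2
SI base units of heat: kg·m²/s²

Answer: kg·m²/s²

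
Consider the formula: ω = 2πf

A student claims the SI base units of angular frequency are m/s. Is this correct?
Units of each symbol in ω = 2πf:
  f (frequency): 1/s
  The factor 2π is dimensionless.

Multiplying the contributions: [1/s]
Adding exponents of each base unit: s: -1
SI base units of angular frequency: 1/s

The claimed units m/s (exponents m: 1, s: -1) do not match the derived units 1/s (exponents s: -1), so the claim is incorrect.

Answer: No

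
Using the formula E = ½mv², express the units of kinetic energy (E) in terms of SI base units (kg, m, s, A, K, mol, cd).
Units of each symbol in E = ½mv²:
  m (mass): kg
  v (speed): m/s  → to the power 2, contributes m²/s²
  The factor ½ is dimensionless.

Multiplying the contributions: [kg] · [m²/s²]
Adding exponents of each base unit: kg: 1, m: 2, s: -2
SI base units of kinetic energy: kg·m²/s²

Answer: kg·m²/s²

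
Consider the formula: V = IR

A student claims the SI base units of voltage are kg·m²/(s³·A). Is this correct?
Units of each symbol in V = IR:
  I (current): A
  R (resistance, in ohms): kg·m²/(s³·A²)

Multiplying the contributions: [A] · [kg·m²/(s³·A²)]
Adding exponents of each base unit: kg: 1, m: 2, s: -3, A: -1
SI base units of voltage: kg·m²/(s³·A)

The claimed units kg·m²/(s³·A) match the derived units, so the claim is correct.

Answer: Yes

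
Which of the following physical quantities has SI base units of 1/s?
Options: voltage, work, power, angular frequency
Checking the SI base units of each option:
  voltage (V = IR): kg·m²/(s³·A)  ✗
  work (W = Fd): kg·m²/s²  ✗
  power (P = W/t): kg·m²/s³  ✗
  angular frequency (ω = 2πf): 1/s  ✓ matches

Only angular frequency has units 1/s.

Answer: angular frequency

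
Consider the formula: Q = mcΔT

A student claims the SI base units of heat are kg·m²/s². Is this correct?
Units of each symbol in Q = mcΔT:
  m (mass): kg
  c (specific heat capacity, in J/(kg·K)): m²/(s²·K)
  ΔT (temperature change): K

Multiplying the contributions: [kg] · [m²/(s²·K)] · [K]
Adding exponents of each base unit: kg: 1, m: 2, s: -2
SI base units of heat: kg·m²/s²

The claimed units kg·m²/s² match the derived units, so the claim is correct.

Answer: Yes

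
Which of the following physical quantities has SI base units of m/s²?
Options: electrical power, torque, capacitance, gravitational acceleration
Checking the SI base units of each option:
  electrical power (P = IV): kg·m²/s³  ✗
  torque (τ = Fr): kg·m²/s²  ✗
  capacitance (C = Q/V): s⁴·A²/(kg·m²)  ✗
  gravitational acceleration (g = GM/r²): m/s²  ✓ matches

Only gravitational acceleration has units m/s².

Answer: gravitational acceleration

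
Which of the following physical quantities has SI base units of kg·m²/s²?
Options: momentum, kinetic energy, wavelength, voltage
Checking the SI base units of each option:
  momentum (p = mv): kg·m/s  ✗
  kinetic energy (E = ½mv²): kg·m²/s²  ✓ matches
  wavelength (λ = v/f): m  ✗
  voltage (V = IR): kg·m²/(s³·A)  ✗

Only kinetic energy has units kg·m²/s².

Answer: kinetic energy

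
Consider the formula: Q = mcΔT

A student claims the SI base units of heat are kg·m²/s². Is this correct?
Units of each symbol in Q = mcΔT:
  m (mass): kg
  c (specific heat capacity, in J/(kg·K)): m²/(s²·K)
  ΔT (temperature change): K

Multiplying the contributions: [kg] · [m²/(s²·K)] · [K]
Adding exponents of each base unit: kg: 1, m: 2, s: -2
SI base units of heat: kg·m²/s²

The claimed units kg·m²/s² match the derived units, so the claim is correct.

Answer: Yes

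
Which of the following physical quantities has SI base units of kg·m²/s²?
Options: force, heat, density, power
Checking the SI base units of each option:
  force (F = ma): kg·m/s²  ✗
  heat (Q = mcΔT): kg·m²/s²  ✓ matches
  density (ρ = m/V): kg/m³  ✗
  power (P = W/t): kg·m²/s³  ✗

Only heat has units kg·m²/s².

Answer: heat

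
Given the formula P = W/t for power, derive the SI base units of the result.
Units of each symbol in P = W/t:
  W (work): kg·m²/s²
  t (time): s  → in the denominator, contributes 1/s

Multiplying the contributions: [kg·m²/s²] · [1/s]
Adding exponents of each base unit: kg: 1, m: 2, s: -3
SI base units of power: kg·m²/s³

Answer: kg·m²/s³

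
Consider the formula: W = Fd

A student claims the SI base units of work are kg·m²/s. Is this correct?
Units of each symbol in W = Fd:
  F (force): kg·m/s²
  d (displacement): m

Multiplying the contributions: [kg·m/s²] · [m]
Adding exponents of each base unit: kg: 1, m: 2, s: -2
SI base units of work: kg·m²/s²

The claimed units kg·m²/s (exponents kg: 1, m: 2, s: -1) do not match the derived units kg·m²/s² (exponents kg: 1, m: 2, s: -2), so the claim is incorrect.

Answer: No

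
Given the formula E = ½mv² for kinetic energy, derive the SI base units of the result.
Units of each symbol in E = ½mv²:
  m (mass): kg
  v (speed): m/s  → to the power 2, contributes m²/s²
  The factor ½ is dimensionless.

Multiplying the contributions: [kg] · [m²/s²]
Adding exponents of each base unit: kg: 1, m: 2, s: -2
SI base units of kinetic energy: kg·m²/s²

Answer: kg·m²/s²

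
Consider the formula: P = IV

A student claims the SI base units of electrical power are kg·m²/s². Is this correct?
Units of each symbol in P = IV:
  I (current): A
  V (voltage, in volts): kg·m²/(s³·A)

Multiplying the contributions: [A] · [kg·m²/(s³·A)]
Adding exponents of each base unit: kg: 1, m: 2, s: -3
SI base units of electrical power: kg·m²/s³

The claimed units kg·m²/s² (exponents kg: 1, m: 2, s: -2) do not match the derived units kg·m²/s³ (exponents kg: 1, m: 2, s: -3), so the claim is incorrect.

Answer: No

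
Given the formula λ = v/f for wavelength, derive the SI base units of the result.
Units of each symbol in λ = v/f:
  v (wave speed): m/s
  f (frequency): 1/s  → in the denominator, contributes s

Multiplying the contributions: [m/s] · [s]
Adding exponents of each base unit: m: 1
SI base units of wavelength: m

Answer: m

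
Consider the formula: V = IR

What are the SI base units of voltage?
Units of each symbol in V = IR:
  I (current): A
  R (resistance, in ohms): kg·m²/(s³·A²)

Multiplying the contributions: [A] · [kg·m²/(s³·A²)]
Adding exponents of each base unit: kg: 1, m: 2, s: -3, A: -1
SI base units of voltage: kg·m²/(s³·A)

Answer: kg·m²/(s³·A)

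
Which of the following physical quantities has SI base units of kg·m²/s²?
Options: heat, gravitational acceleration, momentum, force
Checking the SI base units of each option:
  heat (Q = mcΔT): kg·m²/s²  ✓ matches
  gravitational acceleration (g = GM/r²): m/s²  ✗
  momentum (p = mv): kg·m/s  ✗
  force (F = ma): kg·m/s²  ✗

Only heat has units kg·m²/s².

Answer: heat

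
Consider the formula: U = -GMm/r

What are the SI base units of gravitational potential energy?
Units of each symbol in U = -GMm/r:
  G (gravitational constant): m³/(kg·s²)
  M (mass): kg
  m (mass): kg
  r (distance): m  → in the denominator, contributes 1/m
  The minus sign does not affect the units.

Multiplying the contributions: [m³/(kg·s²)] · [kg] · [kg] · [1/m]
Adding exponents of each base unit: kg: 1, m: 2, s: -2
SI base units of gravitational potential energy: kg·m²/s²

Answer: kg·m²/s²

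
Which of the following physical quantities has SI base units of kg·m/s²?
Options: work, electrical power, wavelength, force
Checking the SI base units of each option:
  work (W = Fd): kg·m²/s²  ✗
  electrical power (P = IV): kg·m²/s³  ✗
  wavelength (λ = v/f): m  ✗
  force (F = ma): kg·m/s²  ✓ matches

Only force has units kg·m/s².

Answer: force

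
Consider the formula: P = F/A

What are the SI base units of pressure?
Units of each symbol in P = F/A:
  F (force): kg·m/s²
  A (area): m²  → in the denominator, contributes 1/m²

Multiplying the contributions: [kg·m/s²] · [1/m²]
Adding exponents of each base unit: kg: 1, m: -1, s: -2
SI base units of pressure: kg/(m·s²)

Answer: kg/(m·s²)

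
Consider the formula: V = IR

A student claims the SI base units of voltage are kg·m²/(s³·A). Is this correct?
Units of each symbol in V = IR:
  I (current): A
  R (resistance, in ohms): kg·m²/(s³·A²)

Multiplying the contributions: [A] · [kg·m²/(s³·A²)]
Adding exponents of each base unit: kg: 1, m: 2, s: -3, A: -1
SI base units of voltage: kg·m²/(s³·A)

The claimed units kg·m²/(s³·A) match the derived units, so the claim is correct.

Answer: Yes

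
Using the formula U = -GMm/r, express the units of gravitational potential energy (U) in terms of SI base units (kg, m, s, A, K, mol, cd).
Units of each symbol in U = -GMm/r:
  G (gravitational constant): m³/(kg·s²)
  M (mass): kg
  m (mass): kg
  r (distance): m  → in the denominator, contributes 1/m
  The minus sign does not affect the units.

Multiplying the contributions: [m³/(kg·s²)] · [kg] · [kg] · [1/m]
Adding exponents of each base unit: kg: 1, m: 2, s: -2
SI base units of gravitational potential energy: kg·m²/s²

Answer: kg·m²/s²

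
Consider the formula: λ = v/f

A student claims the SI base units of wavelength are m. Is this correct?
Units of each symbol in λ = v/f:
  v (wave speed): m/s
  f (frequency): 1/s  → in the denominator, contributes s

Multiplying the contributions: [m/s] · [s]
Adding exponents of each base unit: m: 1
SI base units of wavelength: m

The claimed units m match the derived units, so the claim is correct.

Answer: Yes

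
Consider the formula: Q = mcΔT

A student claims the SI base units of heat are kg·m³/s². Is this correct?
Units of each symbol in Q = mcΔT:
  m (mass): kg
  c (specific heat capacity, in J/(kg·K)): m²/(s²·K)
  ΔT (temperature change): K

Multiplying the contributions: [kg] · [m²/(s²·K)] · [K]
Adding exponents of each base unit: kg: 1, m: 2, s: -2
SI base units of heat: kg·m²/s²

The claimed units kg·m³/s² (exponents kg: 1, m: 3, s: -2) do not match the derived units kg·m²/s² (exponents kg: 1, m: 2, s: -2), so the claim is incorrect.

Answer: No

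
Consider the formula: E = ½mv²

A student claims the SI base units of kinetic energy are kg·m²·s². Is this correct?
Units of each symbol in E = ½mv²:
  m (mass): kg
  v (speed): m/s  → to the power 2, contributes m²/s²
  The factor ½ is dimensionless.

Multiplying the contributions: [kg] · [m²/s²]
Adding exponents of each base unit: kg: 1, m: 2, s: -2
SI base units of kinetic energy: kg·m²/s²

The claimed units kg·m²·s² (exponents kg: 1, m: 2, s: 2) do not match the derived units kg·m²/s² (exponents kg: 1, m: 2, s: -2), so the claim is incorrect.

Answer: No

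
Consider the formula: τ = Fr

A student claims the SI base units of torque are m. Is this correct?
Units of each symbol in τ = Fr:
  F (force): kg·m/s²
  r (lever arm): m

Multiplying the contributions: [kg·m/s²] · [m]
Adding exponents of each base unit: kg: 1, m: 2, s: -2
SI base units of torque: kg·m²/s²

The claimed units m (exponents m: 1) do not match the derived units kg·m²/s² (exponents kg: 1, m: 2, s: -2), so the claim is incorrect.

Answer: No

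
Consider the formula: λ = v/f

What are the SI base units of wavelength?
Units of each symbol in λ = v/f:
  v (wave speed): m/s
  f (frequency): 1/s  → in the denominator, contributes s

Multiplying the contributions: [m/s] · [s]
Adding exponents of each base unit: m: 1
SI base units of wavelength: m

Answer: m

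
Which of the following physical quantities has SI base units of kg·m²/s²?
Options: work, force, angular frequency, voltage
Checking the SI base units of each option:
  work (W = Fd): kg·m²/s²  ✓ matches
  force (F = ma): kg·m/s²  ✗
  angular frequency (ω = 2πf): 1/s  ✗
  voltage (V = IR): kg·m²/(s³·A)  ✗

Only work has units kg·m²/s².

Answer: work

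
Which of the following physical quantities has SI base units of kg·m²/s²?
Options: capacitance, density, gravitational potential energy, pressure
Checking the SI base units of each option:
  capacitance (C = Q/V): s⁴·A²/(kg·m²)  ✗
  density (ρ = m/V): kg/m³  ✗
  gravitational potential energy (U = -GMm/r): kg·m²/s²  ✓ matches
  pressure (P = F/A): kg/(m·s²)  ✗

Only gravitational potential energy has units kg·m²/s².

Answer: gravitational potential energy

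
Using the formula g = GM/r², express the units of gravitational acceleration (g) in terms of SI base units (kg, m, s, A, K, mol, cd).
Units of each symbol in g = GM/r²:
  G (gravitational constant): m³/(kg·s²)
  M (mass): kg
  r (distance): m  → to the power 2 in the denominator, contributes 1/m²

Multiplying the contributions: [m³/(kg·s²)] · [kg] · [1/m²]
Adding exponents of each base unit: m: 1, s: -2
SI base units of gravitational acceleration: m/s²

Answer: m/s²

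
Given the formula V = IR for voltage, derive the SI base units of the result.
Units of each symbol in V = IR:
  I (current): A
  R (resistance, in ohms): kg·m²/(s³·A²)

Multiplying the contributions: [A] · [kg·m²/(s³·A²)]
Adding exponents of each base unit: kg: 1, m: 2, s: -3, A: -1
SI base units of voltage: kg·m²/(s³·A)

Answer: kg·m²/(s³·A)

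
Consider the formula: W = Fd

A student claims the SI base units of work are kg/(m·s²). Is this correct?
Units of each symbol in W = Fd:
  F (force): kg·m/s²
  d (displacement): m

Multiplying the contributions: [kg·m/s²] · [m]
Adding exponents of each base unit: kg: 1, m: 2, s: -2
SI base units of work: kg·m²/s²

The claimed units kg/(m·s²) (exponents kg: 1, m: -1, s: -2) do not match the derived units kg·m²/s² (exponents kg: 1, m: 2, s: -2), so the claim is incorrect.

Answer: No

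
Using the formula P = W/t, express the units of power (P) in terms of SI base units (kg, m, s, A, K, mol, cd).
Units of each symbol in P = W/t:
  W (work): kg·m²/s²
  t (time): s  → in the denominator, contributes 1/s

Multiplying the contributions: [kg·m²/s²] · [1/s]
Adding exponents of each base unit: kg: 1, m: 2, s: -3
SI base units of power: kg·m²/s³

Answer: kg·m²/s³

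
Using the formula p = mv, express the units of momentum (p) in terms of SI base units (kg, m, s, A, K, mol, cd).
Units of each symbol in p = mv:
  m (mass): kg
  v (velocity): m/s

Multiplying the contributions: [kg] · [m/s]
Adding exponents of each base unit: kg: 1, m: 1, s: -1
SI base units of momentum: kg·m/s

Answer: kg·m/s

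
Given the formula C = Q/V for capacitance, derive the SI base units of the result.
Units of each symbol in C = Q/V:
  Q (charge, in coulombs): s·A
  V (voltage, in volts): kg·m²/(s³·A)  → in the denominator, contributes s³·A/(kg·m²)

Multiplying the contributions: [s·A] · [s³·A/(kg·m²)]
Adding exponents of each base unit: kg: -1, m: -2, s: 4, A: 2
SI base units of capacitance: s⁴·A²/(kg·m²)

Answer: s⁴·A²/(kg·m²)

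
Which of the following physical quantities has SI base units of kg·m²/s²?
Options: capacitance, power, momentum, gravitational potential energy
Checking the SI base units of each option:
  capacitance (C = Q/V): s⁴·A²/(kg·m²)  ✗
  power (P = W/t): kg·m²/s³  ✗
  momentum (p = mv): kg·m/s  ✗
  gravitational potential energy (U = -GMm/r): kg·m²/s²  ✓ matches

Only gravitational potential energy has units kg·m²/s².

Answer: gravitational potential energy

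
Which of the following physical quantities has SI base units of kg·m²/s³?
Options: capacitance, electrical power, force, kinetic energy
Checking the SI base units of each option:
  capacitance (C = Q/V): s⁴·A²/(kg·m²)  ✗
  electrical power (P = IV): kg·m²/s³  ✓ matches
  force (F = ma): kg·m/s²  ✗
  kinetic energy (E = ½mv²): kg·m²/s²  ✗

Only electrical power has units kg·m²/s³.

Answer: electrical power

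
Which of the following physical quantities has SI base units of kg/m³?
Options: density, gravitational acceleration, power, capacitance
Checking the SI base units of each option:
  density (ρ = m/V): kg/m³  ✓ matches
  gravitational acceleration (g = GM/r²): m/s²  ✗
  power (P = W/t): kg·m²/s³  ✗
  capacitance (C = Q/V): s⁴·A²/(kg·m²)  ✗

Only density has units kg/m³.

Answer: density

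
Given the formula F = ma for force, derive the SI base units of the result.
Units of each symbol in F = ma:
  m (mass): kg
  a (acceleration): m/s²

Multiplying the contributions: [kg] · [m/s²]
Adding exponents of each base unit: kg: 1, m: 1, s: -2
SI base units of force: kg·m/s²

Answer: kg·m/s²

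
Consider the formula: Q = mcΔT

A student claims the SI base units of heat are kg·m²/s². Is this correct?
Units of each symbol in Q = mcΔT:
  m (mass): kg
  c (specific heat capacity, in J/(kg·K)): m²/(s²·K)
  ΔT (temperature change): K

Multiplying the contributions: [kg] · [m²/(s²·K)] · [K]
Adding exponents of each base unit: kg: 1, m: 2, s: -2
SI base units of heat: kg·m²/s²

The claimed units kg·m²/s² match the derived units, so the claim is correct.

Answer: Yes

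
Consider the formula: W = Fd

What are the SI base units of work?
Units of each symbol in W = Fd:
  F (force): kg·m/s²
  d (displacement): m

Multiplying the contributions: [kg·m/s²] · [m]
Adding exponents of each base unit: kg: 1, m: 2, s: -2
SI base units of work: kg·m²/s²

Answer: kg·m²/s²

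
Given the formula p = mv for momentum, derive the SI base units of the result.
Units of each symbol in p = mv:
  m (mass): kg
  v (velocity): m/s

Multiplying the contributions: [kg] · [m/s]
Adding exponents of each base unit: kg: 1, m: 1, s: -1
SI base units of momentum: kg·m/s

Answer: kg·m/s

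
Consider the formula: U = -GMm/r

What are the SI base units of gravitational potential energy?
Units of each symbol in U = -GMm/r:
  G (gravitational constant): m³/(kg·s²)
  M (mass): kg
  m (mass): kg
  r (distance): m  → in the denominator, contributes 1/m
  The minus sign does not affect the units.

Multiplying the contributions: [m³/(kg·s²)] · [kg] · [kg] · [1/m]
Adding exponents of each base unit: kg: 1, m: 2, s: -2
SI base units of gravitational potential energy: kg·m²/s²

Answer: kg·m²/s²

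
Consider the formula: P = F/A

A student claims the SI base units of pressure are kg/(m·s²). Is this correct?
Units of each symbol in P = F/A:
  F (force): kg·m/s²
  A (area): m²  → in the denominator, contributes 1/m²

Multiplying the contributions: [kg·m/s²] · [1/m²]
Adding exponents of each base unit: kg: 1, m: -1, s: -2
SI base units of pressure: kg/(m·s²)

The claimed units kg/(m·s²) match the derived units, so the claim is correct.

Answer: Yes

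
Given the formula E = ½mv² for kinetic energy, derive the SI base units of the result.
Units of each symbol in E = ½mv²:
  m (mass): kg
  v (speed): m/s  → to the power 2, contributes m²/s²
  The factor ½ is dimensionless.

Multiplying the contributions: [kg] · [m²/s²]
Adding exponents of each base unit: kg: 1, m: 2, s: -2
SI base units of kinetic energy: kg·m²/s²

Answer: kg·m²/s²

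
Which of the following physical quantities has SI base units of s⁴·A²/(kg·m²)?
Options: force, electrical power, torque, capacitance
Checking the SI base units of each option:
  force (F = ma): kg·m/s²  ✗
  electrical power (P = IV): kg·m²/s³  ✗
  torque (τ = Fr): kg·m²/s²  ✗
  capacitance (C = Q/V): s⁴·A²/(kg·m²)  ✓ matches

Only capacitance has units s⁴·A²/(kg·m²).

Answer: capacitance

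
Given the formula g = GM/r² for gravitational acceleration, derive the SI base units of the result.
Units of each symbol in g = GM/r²:
  G (gravitational constant): m³/(kg·s²)
  M (mass): kg
  r (distance): m  → to the power 2 in the denominator, contributes 1/m²

Multiplying the contributions: [m³/(kg·s²)] · [kg] · [1/m²]
Adding exponents of each base unit: m: 1, s: -2
SI base units of gravitational acceleration: m/s²

Answer: m/s²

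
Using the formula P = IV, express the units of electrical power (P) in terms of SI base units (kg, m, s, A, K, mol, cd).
Units of each symbol in P = IV:
  I (current): A
  V (voltage, in volts): kg·m²/(s³·A)

Multiplying the contributions: [A] · [kg·m²/(s³·A)]
Adding exponents of each base unit: kg: 1, m: 2, s: -3
SI base units of electrical power: kg·m²/s³

Answer: kg·m²/s³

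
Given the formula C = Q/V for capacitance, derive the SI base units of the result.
Units of each symbol in C = Q/V:
  Q (charge, in coulombs): s·A
  V (voltage, in volts): kg·m²/(s³·A)  → in the denominator, contributes s³·A/(kg·m²)

Multiplying the contributions: [s·A] · [s³·A/(kg·m²)]
Adding exponents of each base unit: kg: -1, m: -2, s: 4, A: 2
SI base units of capacitance: s⁴·A²/(kg·m²)

Answer: s⁴·A²/(kg·m²)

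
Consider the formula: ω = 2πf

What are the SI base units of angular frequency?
Units of each symbol in ω = 2πf:
  f (frequency): 1/s
  The factor 2π is dimensionless.

Multiplying the contributions: [1/s]
Adding exponents of each base unit: s: -1
SI base units of angular frequency: 1/s

Answer: 1/s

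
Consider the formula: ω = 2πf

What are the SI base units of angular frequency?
Units of each symbol in ω = 2πf:
  f (frequency): 1/s
  The factor 2π is dimensionless.

Multiplying the contributions: [1/s]
Adding exponents of each base unit: s: -1
SI base units of angular frequency: 1/s

Answer: 1/s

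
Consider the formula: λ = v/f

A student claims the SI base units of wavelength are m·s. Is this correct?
Units of each symbol in λ = v/f:
  v (wave speed): m/s
  f (frequency): 1/s  → in the denominator, contributes s

Multiplying the contributions: [m/s] · [s]
Adding exponents of each base unit: m: 1
SI base units of wavelength: m

The claimed units m·s (exponents m: 1, s: 1) do not match the derived units m (exponents m: 1), so the claim is incorrect.

Answer: No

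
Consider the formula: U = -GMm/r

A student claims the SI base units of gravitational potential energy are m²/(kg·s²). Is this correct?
Units of each symbol in U = -GMm/r:
  G (gravitational constant): m³/(kg·s²)
  M (mass): kg
  m (mass): kg
  r (distance): m  → in the denominator, contributes 1/m
  The minus sign does not affect the units.

Multiplying the contributions: [m³/(kg·s²)] · [kg] · [kg] · [1/m]
Adding exponents of each base unit: kg: 1, m: 2, s: -2
SI base units of gravitational potential energy: kg·m²/s²

The claimed units m²/(kg·s²) (exponents kg: -1, m: 2, s: -2) do not match the derived units kg·m²/s² (exponents kg: 1, m: 2, s: -2), so the claim is incorrect.

Answer: No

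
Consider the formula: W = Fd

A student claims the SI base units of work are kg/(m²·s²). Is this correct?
Units of each symbol in W = Fd:
  F (force): kg·m/s²
  d (displacement): m

Multiplying the contributions: [kg·m/s²] · [m]
Adding exponents of each base unit: kg: 1, m: 2, s: -2
SI base units of work: kg·m²/s²

The claimed units kg/(m²·s²) (exponents kg: 1, m: -2, s: -2) do not match the derived units kg·m²/s² (exponents kg: 1, m: 2, s: -2), so the claim is incorrect.

Answer: No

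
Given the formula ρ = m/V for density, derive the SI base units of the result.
Units of each symbol in ρ = m/V:
  m (mass): kg
  V (volume): m³  → in the denominator, contributes 1/m³

Multiplying the contributions: [kg] · [1/m³]
Adding exponents of each base unit: kg: 1, m: -3
SI base units of density: kg/m³

Answer: kg/m³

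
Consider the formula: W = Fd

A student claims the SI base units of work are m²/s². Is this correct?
Units of each symbol in W = Fd:
  F (force): kg·m/s²
  d (displacement): m

Multiplying the contributions: [kg·m/s²] · [m]
Adding exponents of each base unit: kg: 1, m: 2, s: -2
SI base units of work: kg·m²/s²

The claimed units m²/s² (exponents m: 2, s: -2) do not match the derived units kg·m²/s² (exponents kg: 1, m: 2, s: -2), so the claim is incorrect.

Answer: No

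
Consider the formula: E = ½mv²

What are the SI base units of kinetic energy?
Units of each symbol in E = ½mv²:
  m (mass): kg
  v (speed): m/s  → to the power 2, contributes m²/s²
  The factor ½ is dimensionless.

Multiplying the contributions: [kg] · [m²/s²]
Adding exponents of each base unit: kg: 1, m: 2, s: -2
SI base units of kinetic energy: kg·m²/s²

Answer: kg·m²/s²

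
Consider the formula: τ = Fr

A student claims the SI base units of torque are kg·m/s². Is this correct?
Units of each symbol in τ = Fr:
  F (force): kg·m/s²
  r (lever arm): m

Multiplying the contributions: [kg·m/s²] · [m]
Adding exponents of each base unit: kg: 1, m: 2, s: -2
SI base units of torque: kg·m²/s²

The claimed units kg·m/s² (exponents kg: 1, m: 1, s: -2) do not match the derived units kg·m²/s² (exponents kg: 1, m: 2, s: -2), so the claim is incorrect.

Answer: No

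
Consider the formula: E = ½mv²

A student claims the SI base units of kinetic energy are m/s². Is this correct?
Units of each symbol in E = ½mv²:
  m (mass): kg
  v (speed): m/s  → to the power 2, contributes m²/s²
  The factor ½ is dimensionless.

Multiplying the contributions: [kg] · [m²/s²]
Adding exponents of each base unit: kg: 1, m: 2, s: -2
SI base units of kinetic energy: kg·m²/s²

The claimed units m/s² (exponents m: 1, s: -2) do not match the derived units kg·m²/s² (exponents kg: 1, m: 2, s: -2), so the claim is incorrect.

Answer: No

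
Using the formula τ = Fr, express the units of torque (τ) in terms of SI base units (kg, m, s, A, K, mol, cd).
Units of each symbol in τ = Fr:
  F (force): kg·m/s²
  r (lever arm): m

Multiplying the contributions: [kg·m/s²] · [m]
Adding exponents of each base unit: kg: 1, m: 2, s: -2
SI base units of torque: kg·m²/s²

Answer: kg·m²/s²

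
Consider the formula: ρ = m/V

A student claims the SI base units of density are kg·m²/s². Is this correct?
Units of each symbol in ρ = m/V:
  m (mass): kg
  V (volume): m³  → in the denominator, contributes 1/m³

Multiplying the contributions: [kg] · [1/m³]
Adding exponents of each base unit: kg: 1, m: -3
SI base units of density: kg/m³

The claimed units kg·m²/s² (exponents kg: 1, m: 2, s: -2) do not match the derived units kg/m³ (exponents kg: 1, m: -3), so the claim is incorrect.

Answer: No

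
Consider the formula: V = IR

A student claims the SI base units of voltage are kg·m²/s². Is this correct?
Units of each symbol in V = IR:
  I (current): A
  R (resistance, in ohms): kg·m²/(s³·A²)

Multiplying the contributions: [A] · [kg·m²/(s³·A²)]
Adding exponents of each base unit: kg: 1, m: 2, s: -3, A: -1
SI base units of voltage: kg·m²/(s³·A)

The claimed units kg·m²/s² (exponents kg: 1, m: 2, s: -2) do not match the derived units kg·m²/(s³·A) (exponents kg: 1, m: 2, s: -3, A: -1), so the claim is incorrect.

Answer: No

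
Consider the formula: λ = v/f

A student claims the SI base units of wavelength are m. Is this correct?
Units of each symbol in λ = v/f:
  v (wave speed): m/s
  f (frequency): 1/s  → in the denominator, contributes s

Multiplying the contributions: [m/s] · [s]
Adding exponents of each base unit: m: 1
SI base units of wavelength: m

The claimed units m match the derived units, so the claim is correct.

Answer: Yes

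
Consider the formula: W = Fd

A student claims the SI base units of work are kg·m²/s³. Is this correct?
Units of each symbol in W = Fd:
  F (force): kg·m/s²
  d (displacement): m

Multiplying the contributions: [kg·m/s²] · [m]
Adding exponents of each base unit: kg: 1, m: 2, s: -2
SI base units of work: kg·m²/s²

The claimed units kg·m²/s³ (exponents kg: 1, m: 2, s: -3) do not match the derived units kg·m²/s² (exponents kg: 1, m: 2, s: -2), so the claim is incorrect.

Answer: No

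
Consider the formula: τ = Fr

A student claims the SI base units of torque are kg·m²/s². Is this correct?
Units of each symbol in τ = Fr:
  F (force): kg·m/s²
  r (lever arm): m

Multiplying the contributions: [kg·m/s²] · [m]
Adding exponents of each base unit: kg: 1, m: 2, s: -2
SI base units of torque: kg·m²/s²

The claimed units kg·m²/s² match the derived units, so the claim is correct.

Answer: Yes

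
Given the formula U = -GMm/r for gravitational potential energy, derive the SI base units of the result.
Units of each symbol in U = -GMm/r:
  G (gravitational constant): m³/(kg·s²)
  M (mass): kg
  m (mass): kg
  r (distance): m  → in the denominator, contributes 1/m
  The minus sign does not affect the units.

Multiplying the contributions: [m³/(kg·s²)] · [kg] · [kg] · [1/m]
Adding exponents of each base unit: kg: 1, m: 2, s: -2
SI base units of gravitational potential energy: kg·m²/s²

Answer: kg·m²/s²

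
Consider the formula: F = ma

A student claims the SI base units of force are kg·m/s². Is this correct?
Units of each symbol in F = ma:
  m (mass): kg
  a (acceleration): m/s²

Multiplying the contributions: [kg] · [m/s²]
Adding exponents of each base unit: kg: 1, m: 1, s: -2
SI base units of force: kg·m/s²

The claimed units kg·m/s² match the derived units, so the claim is correct.

Answer: Yes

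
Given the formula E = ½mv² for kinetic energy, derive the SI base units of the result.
Units of each symbol in E = ½mv²:
  m (mass): kg
  v (speed): m/s  → to the power 2, contributes m²/s²
  The factor ½ is dimensionless.

Multiplying the contributions: [kg] · [m²/s²]
Adding exponents of each base unit: kg: 1, m: 2, s: -2
SI base units of kinetic energy: kg·m²/s²

Answer: kg·m²/s²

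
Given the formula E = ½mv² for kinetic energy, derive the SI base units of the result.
Units of each symbol in E = ½mv²:
  m (mass): kg
  v (speed): m/s  → to the power 2, contributes m²/s²
  The factor ½ is dimensionless.

Multiplying the contributions: [kg] · [m²/s²]
Adding exponents of each base unit: kg: 1, m: 2, s: -2
SI base units of kinetic energy: kg·m²/s²

Answer: kg·m²/s²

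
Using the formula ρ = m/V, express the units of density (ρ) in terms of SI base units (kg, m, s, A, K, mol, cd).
Units of each symbol in ρ = m/V:
  m (mass): kg
  V (volume): m³  → in the denominator, contributes 1/m³

Multiplying the contributions: [kg] · [1/m³]
Adding exponents of each base unit: kg: 1, m: -3
SI base units of density: kg/m³

Answer: kg/m³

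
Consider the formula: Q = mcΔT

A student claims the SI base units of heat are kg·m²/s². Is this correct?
Units of each symbol in Q = mcΔT:
  m (mass): kg
  c (specific heat capacity, in J/(kg·K)): m²/(s²·K)
  ΔT (temperature change): K

Multiplying the contributions: [kg] · [m²/(s²·K)] · [K]
Adding exponents of each base unit: kg: 1, m: 2, s: -2
SI base units of heat: kg·m²/s²

The claimed units kg·m²/s² match the derived units, so the claim is correct.

Answer: Yes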